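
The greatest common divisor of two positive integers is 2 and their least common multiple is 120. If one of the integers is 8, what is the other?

30

For two integers, gcd × lcm = product, so the other is (2 × 120) / 8 = 240 / 8 = 30.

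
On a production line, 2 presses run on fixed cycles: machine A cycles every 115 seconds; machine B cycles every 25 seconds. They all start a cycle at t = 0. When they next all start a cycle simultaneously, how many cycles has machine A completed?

5 cycles

The first common completion time is the LCM of the periods.
115 = 5 × 23
25 = 5^2
LCM(115, 25) = 5^2 × 23 = 575.
Cycles for period 115: 575 / 115 = 5.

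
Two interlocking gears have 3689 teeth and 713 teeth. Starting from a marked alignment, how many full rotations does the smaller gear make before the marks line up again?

119 rotations

They are all back at their starting positions together after one LCM of the periods.
3689 = 7 × 17 × 31
713 = 23 × 31
LCM(3689, 713) = 7 × 17 × 23 × 31 = 84847.
Rotations for period 713: 84847 / 713 = 119.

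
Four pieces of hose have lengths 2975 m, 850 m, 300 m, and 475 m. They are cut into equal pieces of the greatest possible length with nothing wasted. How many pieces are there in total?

Piece length = gcd(2975, 850, 300, 475).
2975 = 5^2 × 7 × 17
850 = 2 × 5^2 × 17
300 = 2^2 × 3 × 5^2
475 = 5^2 × 19
gcd(2975, 850, 300, 475) = 5^2 = 25.
Total pieces = 2975/25 + 850/25 + 300/25 + 475/25 = 119 + 34 + 12 + 19 = 184.

184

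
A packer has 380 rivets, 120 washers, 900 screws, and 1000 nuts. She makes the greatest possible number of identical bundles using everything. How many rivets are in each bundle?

Number of bundles = gcd(380, 120, 900, 1000).
380 = 2^2 × 5 × 19
120 = 2^3 × 3 × 5
900 = 2^2 × 3^2 × 5^2
1000 = 2^3 × 5^3
gcd(380, 120, 900, 1000) = 2^2 × 5 = 20.
rivets per bundle = 380 / 20 = 19.

19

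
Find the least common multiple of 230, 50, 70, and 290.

233450

230 = 2 × 5 × 23
50 = 2 × 5^2
70 = 2 × 5 × 7
290 = 2 × 5 × 29
LCM(230, 50, 70, 290) = 2 × 5^2 × 7 × 23 × 29 = 233450.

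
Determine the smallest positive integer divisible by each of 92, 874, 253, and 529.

92 = 2^2 × 23
874 = 2 × 19 × 23
253 = 11 × 23
529 = 23^2
LCM(92, 874, 253, 529) = 2^2 × 11 × 19 × 23^2 = 442244.

442244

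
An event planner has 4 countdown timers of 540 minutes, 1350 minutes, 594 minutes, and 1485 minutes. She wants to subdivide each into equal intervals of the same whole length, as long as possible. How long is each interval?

The interval must divide each timer length; the longest such is the gcd.
540 = 2^2 × 3^3 × 5
1350 = 2 × 3^3 × 5^2
594 = 2 × 3^3 × 11
1485 = 3^3 × 5 × 11
gcd(540, 1350, 594, 1485) = 3^3 = 27.

27 minutes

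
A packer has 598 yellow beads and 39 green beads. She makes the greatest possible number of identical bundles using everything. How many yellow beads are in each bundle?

Number of bundles = gcd(598, 39).
598 = 2 × 13 × 23
39 = 3 × 13
gcd(598, 39) = 13.
yellow beads per bundle = 598 / 13 = 46.

46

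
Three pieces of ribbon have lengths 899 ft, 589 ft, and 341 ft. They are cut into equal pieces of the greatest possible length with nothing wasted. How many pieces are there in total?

59

Piece length = gcd(899, 589, 341).
899 = 29 × 31
589 = 19 × 31
341 = 11 × 31
gcd(899, 589, 341) = 31.
Total pieces = 899/31 + 589/31 + 341/31 = 29 + 19 + 11 = 59.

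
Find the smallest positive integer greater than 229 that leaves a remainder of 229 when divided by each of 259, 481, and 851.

N − 229 must be a common multiple of 259, 481, and 851.
259 = 7 × 37
481 = 13 × 37
851 = 23 × 37
LCM(259, 481, 851) = 7 × 13 × 23 × 37 = 77441.
Smallest N > 229 is LCM + 229 = 77441 + 229 = 77670.

77670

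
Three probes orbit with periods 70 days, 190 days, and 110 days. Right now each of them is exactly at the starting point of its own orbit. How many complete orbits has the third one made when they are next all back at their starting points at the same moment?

133 orbits

They are all back at their starting positions together after one LCM of the periods.
70 = 2 × 5 × 7
190 = 2 × 5 × 19
110 = 2 × 5 × 11
LCM(70, 190, 110) = 2 × 5 × 7 × 11 × 19 = 14630.
Orbits for period 110: 14630 / 110 = 133.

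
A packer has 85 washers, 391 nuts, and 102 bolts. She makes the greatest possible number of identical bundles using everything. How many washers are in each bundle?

5

Number of bundles = gcd(85, 391, 102).
85 = 5 × 17
391 = 17 × 23
102 = 2 × 3 × 17
gcd(85, 391, 102) = 17.
washers per bundle = 85 / 17 = 5.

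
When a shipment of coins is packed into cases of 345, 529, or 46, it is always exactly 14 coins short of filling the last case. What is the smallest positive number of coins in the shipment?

15856

Being 14 short of a full case of size k means N ≡ −14 (mod k), i.e. N + 14 is a multiple of each size.
345 = 3 × 5 × 23
529 = 23^2
46 = 2 × 23
LCM(345, 529, 46) = 2 × 3 × 5 × 23^2 = 15870.
Smallest positive N is 15870 − 14 = 15856.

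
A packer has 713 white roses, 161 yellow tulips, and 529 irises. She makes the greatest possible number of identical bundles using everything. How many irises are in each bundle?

Number of bundles = gcd(713, 161, 529).
713 = 23 × 31
161 = 7 × 23
529 = 23^2
gcd(713, 161, 529) = 23.
irises per bundle = 529 / 23 = 23.

23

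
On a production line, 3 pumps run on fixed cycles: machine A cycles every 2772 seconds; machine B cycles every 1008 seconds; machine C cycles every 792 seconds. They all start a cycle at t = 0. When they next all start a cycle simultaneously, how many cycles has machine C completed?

All finish a whole number of cycles simultaneously at t = LCM of the periods.
2772 = 2^2 × 3^2 × 7 × 11
1008 = 2^4 × 3^2 × 7
792 = 2^3 × 3^2 × 11
LCM(2772, 1008, 792) = 2^4 × 3^2 × 7 × 11 = 11088.
Cycles for period 792: 11088 / 792 = 14.

14 cycles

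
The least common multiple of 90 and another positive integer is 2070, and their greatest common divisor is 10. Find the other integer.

gcd × lcm = product of the two integers, so the other integer is (10 × 2070) / 90 = 230.

230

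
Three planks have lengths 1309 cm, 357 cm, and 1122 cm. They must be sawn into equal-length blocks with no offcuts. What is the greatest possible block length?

The block length must divide every plank, so the greatest is gcd(1309, 357, 1122).
1309 = 7 × 11 × 17
357 = 3 × 7 × 17
1122 = 2 × 3 × 11 × 17
gcd(1309, 357, 1122) = 17.

17 cm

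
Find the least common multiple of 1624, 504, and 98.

102312

1624 = 2^3 × 7 × 29
504 = 2^3 × 3^2 × 7
98 = 2 × 7^2
LCM(1624, 504, 98) = 2^3 × 3^2 × 7^2 × 29 = 102312.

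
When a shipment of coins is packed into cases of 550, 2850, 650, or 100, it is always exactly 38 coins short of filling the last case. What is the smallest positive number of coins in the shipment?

Being 38 short of a full case of size k means N ≡ −38 (mod k), i.e. N + 38 is a multiple of each size.
550 = 2 × 5^2 × 11
2850 = 2 × 3 × 5^2 × 19
650 = 2 × 5^2 × 13
100 = 2^2 × 5^2
LCM(550, 2850, 650, 100) = 2^2 × 3 × 5^2 × 11 × 13 × 19 = 815100.
Smallest positive N is 815100 − 38 = 815062.

815062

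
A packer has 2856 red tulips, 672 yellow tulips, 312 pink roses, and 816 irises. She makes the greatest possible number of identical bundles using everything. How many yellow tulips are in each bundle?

Number of bundles = gcd(2856, 672, 312, 816).
2856 = 2^3 × 3 × 7 × 17
672 = 2^5 × 3 × 7
312 = 2^3 × 3 × 13
816 = 2^4 × 3 × 17
gcd(2856, 672, 312, 816) = 2^3 × 3 = 24.
yellow tulips per bundle = 672 / 24 = 28.

28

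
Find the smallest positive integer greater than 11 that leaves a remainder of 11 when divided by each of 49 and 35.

256

N − 11 must be a common multiple of 49 and 35.
49 = 7^2
35 = 5 × 7
LCM(49, 35) = 5 × 7^2 = 245.
Smallest N > 11 is LCM + 11 = 245 + 11 = 256.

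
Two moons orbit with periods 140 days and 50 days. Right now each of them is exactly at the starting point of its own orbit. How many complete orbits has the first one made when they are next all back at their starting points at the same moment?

The first common completion time is the LCM of the periods.
140 = 2^2 × 5 × 7
50 = 2 × 5^2
LCM(140, 50) = 2^2 × 5^2 × 7 = 700.
Orbits for period 140: 700 / 140 = 5.

5 orbits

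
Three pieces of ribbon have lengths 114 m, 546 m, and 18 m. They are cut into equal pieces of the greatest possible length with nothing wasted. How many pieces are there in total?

113

Piece length = gcd(114, 546, 18).
114 = 2 × 3 × 19
546 = 2 × 3 × 7 × 13
18 = 2 × 3^2
gcd(114, 546, 18) = 2 × 3 = 6.
Total pieces = 114/6 + 546/6 + 18/6 = 19 + 91 + 3 = 113.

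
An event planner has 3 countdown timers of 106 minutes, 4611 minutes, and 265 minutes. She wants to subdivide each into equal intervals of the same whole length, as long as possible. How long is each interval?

The interval must divide each timer length; the longest such is the gcd.
106 = 2 × 53
4611 = 3 × 29 × 53
265 = 5 × 53
gcd(106, 4611, 265) = 53.

53 minutes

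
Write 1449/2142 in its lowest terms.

23/34

1449 = 3^2 × 7 × 23
2142 = 2 × 3^2 × 7 × 17
gcd(1449, 2142) = 3^2 × 7 = 63.
Divide numerator and denominator by 63: 1449/2142 = 23/34.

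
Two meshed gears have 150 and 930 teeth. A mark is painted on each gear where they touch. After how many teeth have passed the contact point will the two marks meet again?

4650 teeth

We need the least common multiple of the intervals.
150 = 2 × 3 × 5^2
930 = 2 × 3 × 5 × 31
LCM(150, 930) = 2 × 3 × 5^2 × 31 = 4650.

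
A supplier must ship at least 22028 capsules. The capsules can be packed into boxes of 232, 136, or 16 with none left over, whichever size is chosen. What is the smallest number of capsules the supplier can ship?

23664

The number of capsules must be a common multiple of 232, 136, and 16, so a multiple of their LCM.
232 = 2^3 × 29
136 = 2^3 × 17
16 = 2^4
LCM(232, 136, 16) = 2^4 × 17 × 29 = 7888.
Smallest multiple of 7888 that is ≥ 22028: ⌈22028/7888⌉ × 7888 = 3 × 7888 = 23664.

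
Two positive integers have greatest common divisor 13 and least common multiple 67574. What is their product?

878462

For any two positive integers, gcd × lcm = product = 13 × 67574 = 878462.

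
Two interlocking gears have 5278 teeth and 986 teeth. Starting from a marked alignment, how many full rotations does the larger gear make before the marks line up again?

All finish a whole number of cycles simultaneously at t = LCM of the periods.
5278 = 2 × 7 × 13 × 29
986 = 2 × 17 × 29
LCM(5278, 986) = 2 × 7 × 13 × 17 × 29 = 89726.
Rotations for period 5278: 89726 / 5278 = 17.

17 rotations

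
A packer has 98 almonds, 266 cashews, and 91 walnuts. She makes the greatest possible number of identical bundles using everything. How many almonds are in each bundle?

Number of bundles = gcd(98, 266, 91).
98 = 2 × 7^2
266 = 2 × 7 × 19
91 = 7 × 13
gcd(98, 266, 91) = 7.
almonds per bundle = 98 / 7 = 14.

14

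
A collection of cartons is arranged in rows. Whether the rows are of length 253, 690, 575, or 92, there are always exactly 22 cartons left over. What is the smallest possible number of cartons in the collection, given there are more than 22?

75922

N − 22 must be a common multiple of 253, 690, 575, and 92.
253 = 11 × 23
690 = 2 × 3 × 5 × 23
575 = 5^2 × 23
92 = 2^2 × 23
LCM(253, 690, 575, 92) = 2^2 × 3 × 5^2 × 11 × 23 = 75900.
Smallest N > 22 is LCM + 22 = 75900 + 22 = 75922.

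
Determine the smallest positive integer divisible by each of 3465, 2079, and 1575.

51975

3465 = 3^2 × 5 × 7 × 11
2079 = 3^3 × 7 × 11
1575 = 3^2 × 5^2 × 7
LCM(3465, 2079, 1575) = 3^3 × 5^2 × 7 × 11 = 51975.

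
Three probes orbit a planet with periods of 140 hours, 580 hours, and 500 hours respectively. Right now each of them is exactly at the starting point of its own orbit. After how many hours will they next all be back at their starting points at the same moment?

101500 hours

The first simultaneous occurrence is after LCM of the individual periods.
140 = 2^2 × 5 × 7
580 = 2^2 × 5 × 29
500 = 2^2 × 5^3
LCM(140, 580, 500) = 2^2 × 5^3 × 7 × 29 = 101500.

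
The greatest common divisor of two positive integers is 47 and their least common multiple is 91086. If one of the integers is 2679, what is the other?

For two integers, gcd × lcm = product, so the other is (47 × 91086) / 2679 = 4281042 / 2679 = 1598.

1598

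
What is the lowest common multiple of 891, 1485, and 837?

138105

891 = 3^4 × 11
1485 = 3^3 × 5 × 11
837 = 3^3 × 31
LCM(891, 1485, 837) = 3^4 × 5 × 11 × 31 = 138105.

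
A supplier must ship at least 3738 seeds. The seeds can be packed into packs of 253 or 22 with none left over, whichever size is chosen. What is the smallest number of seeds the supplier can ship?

The number of seeds must be a common multiple of 253 and 22, so a multiple of their LCM.
253 = 11 × 23
22 = 2 × 11
LCM(253, 22) = 2 × 11 × 23 = 506.
Smallest multiple of 506 that is ≥ 3738: ⌈3738/506⌉ × 506 = 8 × 506 = 4048.

4048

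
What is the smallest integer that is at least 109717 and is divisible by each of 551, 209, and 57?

The integer must be a common multiple of 551, 209, and 57, so a multiple of their LCM.
551 = 19 × 29
209 = 11 × 19
57 = 3 × 19
LCM(551, 209, 57) = 3 × 11 × 19 × 29 = 18183.
Smallest multiple of 18183 that is ≥ 109717: ⌈109717/18183⌉ × 18183 = 7 × 18183 = 127281.

127281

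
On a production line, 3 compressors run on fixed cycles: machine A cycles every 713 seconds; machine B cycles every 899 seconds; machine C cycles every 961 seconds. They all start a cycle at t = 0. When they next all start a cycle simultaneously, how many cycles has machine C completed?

They are all back at their starting positions together after one LCM of the periods.
713 = 23 × 31
899 = 29 × 31
961 = 31^2
LCM(713, 899, 961) = 23 × 29 × 31^2 = 640987.
Cycles for period 961: 640987 / 961 = 667.

667 cycles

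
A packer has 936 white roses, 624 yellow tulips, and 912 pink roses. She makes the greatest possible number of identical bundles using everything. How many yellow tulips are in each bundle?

Number of bundles = gcd(936, 624, 912).
936 = 2^3 × 3^2 × 13
624 = 2^4 × 3 × 13
912 = 2^4 × 3 × 19
gcd(936, 624, 912) = 2^3 × 3 = 24.
yellow tulips per bundle = 624 / 24 = 26.

26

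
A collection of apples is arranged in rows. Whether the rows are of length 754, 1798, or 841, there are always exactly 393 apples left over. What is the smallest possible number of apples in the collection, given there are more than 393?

N − 393 must be a common multiple of 754, 1798, and 841.
754 = 2 × 13 × 29
1798 = 2 × 29 × 31
841 = 29^2
LCM(754, 1798, 841) = 2 × 13 × 29^2 × 31 = 677846.
Smallest N > 393 is LCM + 393 = 677846 + 393 = 678239.

678239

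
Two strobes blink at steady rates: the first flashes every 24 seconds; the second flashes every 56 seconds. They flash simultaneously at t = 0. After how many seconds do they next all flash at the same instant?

They coincide at every common multiple of the periods; the first is the LCM.
24 = 2^3 × 3
56 = 2^3 × 7
LCM(24, 56) = 2^3 × 3 × 7 = 168.

168 seconds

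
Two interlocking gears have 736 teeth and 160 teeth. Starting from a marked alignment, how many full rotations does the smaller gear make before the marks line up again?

All finish a whole number of cycles simultaneously at t = LCM of the periods.
736 = 2^5 × 23
160 = 2^5 × 5
LCM(736, 160) = 2^5 × 5 × 23 = 3680.
Rotations for period 160: 3680 / 160 = 23.

23 rotations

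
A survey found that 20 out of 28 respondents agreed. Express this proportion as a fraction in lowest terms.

20 = 2^2 × 5
28 = 2^2 × 7
gcd(20, 28) = 2^2 = 4.
Divide numerator and denominator by 4: 20/28 = 5/7.

5/7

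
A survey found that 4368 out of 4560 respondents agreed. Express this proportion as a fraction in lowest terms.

4368 = 2^4 × 3 × 7 × 13
4560 = 2^4 × 3 × 5 × 19
gcd(4368, 4560) = 2^4 × 3 = 48.
Divide numerator and denominator by 48: 4368/4560 = 91/95.

91/95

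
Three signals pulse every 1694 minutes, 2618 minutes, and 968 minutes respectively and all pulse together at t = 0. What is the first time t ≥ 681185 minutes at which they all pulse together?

Joint pulses occur at multiples of LCM(1694, 2618, 968).
1694 = 2 × 7 × 11^2
2618 = 2 × 7 × 11 × 17
968 = 2^3 × 11^2
LCM(1694, 2618, 968) = 2^3 × 7 × 11^2 × 17 = 115192.
Smallest multiple of 115192 that is ≥ 681185: ⌈681185/115192⌉ × 115192 = 6 × 115192 = 691152.

691152 minutes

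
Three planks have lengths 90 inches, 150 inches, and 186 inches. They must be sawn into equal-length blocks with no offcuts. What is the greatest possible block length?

This is the greatest common divisor of 90, 150, and 186.
90 = 2 × 3^2 × 5
150 = 2 × 3 × 5^2
186 = 2 × 3 × 31
gcd(90, 150, 186) = 2 × 3 = 6.

6 inches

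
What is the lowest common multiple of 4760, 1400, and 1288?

547400

4760 = 2^3 × 5 × 7 × 17
1400 = 2^3 × 5^2 × 7
1288 = 2^3 × 7 × 23
LCM(4760, 1400, 1288) = 2^3 × 5^2 × 7 × 17 × 23 = 547400.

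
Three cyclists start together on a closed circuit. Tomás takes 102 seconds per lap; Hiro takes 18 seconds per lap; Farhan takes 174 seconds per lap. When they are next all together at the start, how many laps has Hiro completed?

493 laps

They are all back at their starting positions together after one LCM of the periods.
102 = 2 × 3 × 17
18 = 2 × 3^2
174 = 2 × 3 × 29
LCM(102, 18, 174) = 2 × 3^2 × 17 × 29 = 8874.
Laps for period 18: 8874 / 18 = 493.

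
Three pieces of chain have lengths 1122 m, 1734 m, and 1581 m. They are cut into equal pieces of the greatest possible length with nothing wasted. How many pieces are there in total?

87

Piece length = gcd(1122, 1734, 1581).
1122 = 2 × 3 × 11 × 17
1734 = 2 × 3 × 17^2
1581 = 3 × 17 × 31
gcd(1122, 1734, 1581) = 3 × 17 = 51.
Total pieces = 1122/51 + 1734/51 + 1581/51 = 22 + 34 + 31 = 87.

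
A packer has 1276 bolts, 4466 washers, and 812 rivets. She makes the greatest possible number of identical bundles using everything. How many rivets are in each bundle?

14

Number of bundles = gcd(1276, 4466, 812).
1276 = 2^2 × 11 × 29
4466 = 2 × 7 × 11 × 29
812 = 2^2 × 7 × 29
gcd(1276, 4466, 812) = 2 × 29 = 58.
rivets per bundle = 812 / 58 = 14.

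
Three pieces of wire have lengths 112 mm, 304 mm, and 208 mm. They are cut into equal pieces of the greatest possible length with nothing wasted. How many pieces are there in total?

Piece length = gcd(112, 304, 208).
112 = 2^4 × 7
304 = 2^4 × 19
208 = 2^4 × 13
gcd(112, 304, 208) = 2^4 = 16.
Total pieces = 112/16 + 304/16 + 208/16 = 7 + 19 + 13 = 39.

39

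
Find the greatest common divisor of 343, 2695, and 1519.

49

343 = 7^3
2695 = 5 × 7^2 × 11
1519 = 7^2 × 31
gcd(343, 2695, 1519) = 7^2 = 49.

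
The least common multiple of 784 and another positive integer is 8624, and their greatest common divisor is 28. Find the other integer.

gcd × lcm = product of the two integers, so the other integer is (28 × 8624) / 784 = 308.

308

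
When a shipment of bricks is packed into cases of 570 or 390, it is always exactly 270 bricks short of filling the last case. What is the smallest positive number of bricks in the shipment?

Being 270 short of a full case of size k means N ≡ −270 (mod k), i.e. N + 270 is a multiple of each size.
570 = 2 × 3 × 5 × 19
390 = 2 × 3 × 5 × 13
LCM(570, 390) = 2 × 3 × 5 × 13 × 19 = 7410.
Smallest positive N is 7410 − 270 = 7140.

7140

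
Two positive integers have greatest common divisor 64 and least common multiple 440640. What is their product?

28200960

For any two positive integers, gcd × lcm = product = 64 × 440640 = 28200960.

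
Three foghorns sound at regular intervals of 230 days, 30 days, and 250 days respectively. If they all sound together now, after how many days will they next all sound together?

17250 days

The first simultaneous occurrence is after LCM of the individual periods.
230 = 2 × 5 × 23
30 = 2 × 3 × 5
250 = 2 × 5^3
LCM(230, 30, 250) = 2 × 3 × 5^3 × 23 = 17250.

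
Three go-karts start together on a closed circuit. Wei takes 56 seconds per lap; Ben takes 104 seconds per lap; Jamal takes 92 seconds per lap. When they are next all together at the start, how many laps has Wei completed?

The first common completion time is the LCM of the periods.
56 = 2^3 × 7
104 = 2^3 × 13
92 = 2^2 × 23
LCM(56, 104, 92) = 2^3 × 7 × 13 × 23 = 16744.
Laps for period 56: 16744 / 56 = 299.

299 laps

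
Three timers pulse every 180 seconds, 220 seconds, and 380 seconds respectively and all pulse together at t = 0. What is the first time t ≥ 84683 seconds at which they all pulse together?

Joint pulses occur at multiples of LCM(180, 220, 380).
180 = 2^2 × 3^2 × 5
220 = 2^2 × 5 × 11
380 = 2^2 × 5 × 19
LCM(180, 220, 380) = 2^2 × 3^2 × 5 × 11 × 19 = 37620.
Smallest multiple of 37620 that is ≥ 84683: ⌈84683/37620⌉ × 37620 = 3 × 37620 = 112860.

112860 seconds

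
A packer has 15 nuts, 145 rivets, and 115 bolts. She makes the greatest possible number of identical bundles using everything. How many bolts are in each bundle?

Number of bundles = gcd(15, 145, 115).
15 = 3 × 5
145 = 5 × 29
115 = 5 × 23
gcd(15, 145, 115) = 5.
bolts per bundle = 115 / 5 = 23.

23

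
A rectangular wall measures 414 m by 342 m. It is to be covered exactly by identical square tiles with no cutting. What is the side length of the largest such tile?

18 m

The tile side must divide both 414 and 342, so the largest is their gcd.
414 = 2 × 3^2 × 23
342 = 2 × 3^2 × 19
gcd(414, 342) = 2 × 3^2 = 18.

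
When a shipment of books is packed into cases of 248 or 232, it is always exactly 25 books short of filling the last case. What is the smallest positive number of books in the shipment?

Being 25 short of a full case of size k means N ≡ −25 (mod k), i.e. N + 25 is a multiple of each size.
248 = 2^3 × 31
232 = 2^3 × 29
LCM(248, 232) = 2^3 × 29 × 31 = 7192.
Smallest positive N is 7192 − 25 = 7167.

7167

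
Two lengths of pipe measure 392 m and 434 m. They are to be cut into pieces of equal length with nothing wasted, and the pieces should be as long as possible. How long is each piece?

14 m

The greatest length dividing all of 392 and 434 is their gcd.
392 = 2^3 × 7^2
434 = 2 × 7 × 31
gcd(392, 434) = 2 × 7 = 14.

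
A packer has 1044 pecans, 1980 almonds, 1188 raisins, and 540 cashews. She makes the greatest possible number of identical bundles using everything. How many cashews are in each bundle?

Number of bundles = gcd(1044, 1980, 1188, 540).
1044 = 2^2 × 3^2 × 29
1980 = 2^2 × 3^2 × 5 × 11
1188 = 2^2 × 3^3 × 11
540 = 2^2 × 3^3 × 5
gcd(1044, 1980, 1188, 540) = 2^2 × 3^2 = 36.
cashews per bundle = 540 / 36 = 15.

15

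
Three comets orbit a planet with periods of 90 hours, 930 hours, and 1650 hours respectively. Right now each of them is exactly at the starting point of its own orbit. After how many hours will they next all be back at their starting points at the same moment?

The first simultaneous occurrence is after LCM of the individual periods.
90 = 2 × 3^2 × 5
930 = 2 × 3 × 5 × 31
1650 = 2 × 3 × 5^2 × 11
LCM(90, 930, 1650) = 2 × 3^2 × 5^2 × 11 × 31 = 153450.

153450 hours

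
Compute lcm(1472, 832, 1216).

1472 = 2^6 × 23
832 = 2^6 × 13
1216 = 2^6 × 19
LCM(1472, 832, 1216) = 2^6 × 13 × 19 × 23 = 363584.

363584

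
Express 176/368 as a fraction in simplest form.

176 = 2^4 × 11
368 = 2^4 × 23
gcd(176, 368) = 2^4 = 16.
Divide numerator and denominator by 16: 176/368 = 11/23.

11/23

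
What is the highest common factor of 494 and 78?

26

494 = 2 × 13 × 19
78 = 2 × 3 × 13
gcd(494, 78) = 2 × 13 = 26.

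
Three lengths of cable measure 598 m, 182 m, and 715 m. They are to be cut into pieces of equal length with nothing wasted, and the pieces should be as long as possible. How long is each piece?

13 m

Each piece length must divide every original length, so the longest possible is gcd(598, 182, 715).
598 = 2 × 13 × 23
182 = 2 × 7 × 13
715 = 5 × 11 × 13
gcd(598, 182, 715) = 13.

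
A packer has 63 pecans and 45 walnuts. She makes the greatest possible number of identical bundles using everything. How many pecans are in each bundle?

Number of bundles = gcd(63, 45).
63 = 3^2 × 7
45 = 3^2 × 5
gcd(63, 45) = 3^2 = 9.
pecans per bundle = 63 / 9 = 7.

7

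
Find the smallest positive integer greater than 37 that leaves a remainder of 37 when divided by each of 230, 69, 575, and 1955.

N − 37 must be a common multiple of 230, 69, 575, and 1955.
230 = 2 × 5 × 23
69 = 3 × 23
575 = 5^2 × 23
1955 = 5 × 17 × 23
LCM(230, 69, 575, 1955) = 2 × 3 × 5^2 × 17 × 23 = 58650.
Smallest N > 37 is LCM + 37 = 58650 + 37 = 58687.

58687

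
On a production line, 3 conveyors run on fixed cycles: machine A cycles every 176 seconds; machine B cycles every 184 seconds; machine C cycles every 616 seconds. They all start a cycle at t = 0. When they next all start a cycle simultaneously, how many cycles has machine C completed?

All finish a whole number of cycles simultaneously at t = LCM of the periods.
176 = 2^4 × 11
184 = 2^3 × 23
616 = 2^3 × 7 × 11
LCM(176, 184, 616) = 2^4 × 7 × 11 × 23 = 28336.
Cycles for period 616: 28336 / 616 = 46.

46 cycles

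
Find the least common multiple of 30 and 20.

60

30 = 2 × 3 × 5
20 = 2^2 × 5
LCM(30, 20) = 2^2 × 3 × 5 = 60.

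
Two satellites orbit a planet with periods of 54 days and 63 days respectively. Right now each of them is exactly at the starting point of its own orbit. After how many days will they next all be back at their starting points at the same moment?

378 days

They coincide at every common multiple of the periods; the first is the LCM.
54 = 2 × 3^3
63 = 3^2 × 7
LCM(54, 63) = 2 × 3^3 × 7 = 378.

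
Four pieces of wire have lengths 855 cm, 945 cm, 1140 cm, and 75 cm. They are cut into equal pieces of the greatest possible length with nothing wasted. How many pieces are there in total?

201

Piece length = gcd(855, 945, 1140, 75).
855 = 3^2 × 5 × 19
945 = 3^3 × 5 × 7
1140 = 2^2 × 3 × 5 × 19
75 = 3 × 5^2
gcd(855, 945, 1140, 75) = 3 × 5 = 15.
Total pieces = 855/15 + 945/15 + 1140/15 + 75/15 = 57 + 63 + 76 + 5 = 201.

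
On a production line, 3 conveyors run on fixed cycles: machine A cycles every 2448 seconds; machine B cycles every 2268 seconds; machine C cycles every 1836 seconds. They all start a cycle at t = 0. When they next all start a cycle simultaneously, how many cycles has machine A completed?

All finish a whole number of cycles simultaneously at t = LCM of the periods.
2448 = 2^4 × 3^2 × 17
2268 = 2^2 × 3^4 × 7
1836 = 2^2 × 3^3 × 17
LCM(2448, 2268, 1836) = 2^4 × 3^4 × 7 × 17 = 154224.
Cycles for period 2448: 154224 / 2448 = 63.

63 cycles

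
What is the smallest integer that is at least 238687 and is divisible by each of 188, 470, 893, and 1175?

The integer must be a common multiple of 188, 470, 893, and 1175, so a multiple of their LCM.
188 = 2^2 × 47
470 = 2 × 5 × 47
893 = 19 × 47
1175 = 5^2 × 47
LCM(188, 470, 893, 1175) = 2^2 × 5^2 × 19 × 47 = 89300.
Smallest multiple of 89300 that is ≥ 238687: ⌈238687/89300⌉ × 89300 = 3 × 89300 = 267900.

267900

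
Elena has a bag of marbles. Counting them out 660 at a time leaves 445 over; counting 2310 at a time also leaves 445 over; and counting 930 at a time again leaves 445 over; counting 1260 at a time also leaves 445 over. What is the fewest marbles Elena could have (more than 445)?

430105

N − 445 must be a common multiple of 660, 2310, 930, and 1260.
660 = 2^2 × 3 × 5 × 11
2310 = 2 × 3 × 5 × 7 × 11
930 = 2 × 3 × 5 × 31
1260 = 2^2 × 3^2 × 5 × 7
LCM(660, 2310, 930, 1260) = 2^2 × 3^2 × 5 × 7 × 11 × 31 = 429660.
Smallest N > 445 is LCM + 445 = 429660 + 445 = 430105.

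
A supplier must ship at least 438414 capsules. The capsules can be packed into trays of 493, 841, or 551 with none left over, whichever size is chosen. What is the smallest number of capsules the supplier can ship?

The number of capsules must be a common multiple of 493, 841, and 551, so a multiple of their LCM.
493 = 17 × 29
841 = 29^2
551 = 19 × 29
LCM(493, 841, 551) = 17 × 19 × 29^2 = 271643.
Smallest multiple of 271643 that is ≥ 438414: ⌈438414/271643⌉ × 271643 = 2 × 271643 = 543286.

543286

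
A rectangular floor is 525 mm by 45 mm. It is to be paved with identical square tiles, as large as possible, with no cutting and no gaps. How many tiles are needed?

Tile side = gcd(525, 45).
525 = 3 × 5^2 × 7
45 = 3^2 × 5
gcd(525, 45) = 3 × 5 = 15.
Tiles: (525/15) × (45/15) = 35 × 3 = 105.

105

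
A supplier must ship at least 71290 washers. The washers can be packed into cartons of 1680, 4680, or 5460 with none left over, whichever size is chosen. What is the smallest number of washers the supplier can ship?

The number of washers must be a common multiple of 1680, 4680, and 5460, so a multiple of their LCM.
1680 = 2^4 × 3 × 5 × 7
4680 = 2^3 × 3^2 × 5 × 13
5460 = 2^2 × 3 × 5 × 7 × 13
LCM(1680, 4680, 5460) = 2^4 × 3^2 × 5 × 7 × 13 = 65520.
Smallest multiple of 65520 that is ≥ 71290: ⌈71290/65520⌉ × 65520 = 2 × 65520 = 131040.

131040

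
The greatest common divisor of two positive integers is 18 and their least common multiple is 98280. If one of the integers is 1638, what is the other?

1080

For two integers, gcd × lcm = product, so the other is (18 × 98280) / 1638 = 1769040 / 1638 = 1080.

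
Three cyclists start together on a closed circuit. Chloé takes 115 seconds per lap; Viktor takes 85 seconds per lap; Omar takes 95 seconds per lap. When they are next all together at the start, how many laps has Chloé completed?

They are all back at their starting positions together after one LCM of the periods.
115 = 5 × 23
85 = 5 × 17
95 = 5 × 19
LCM(115, 85, 95) = 5 × 17 × 19 × 23 = 37145.
Laps for period 115: 37145 / 115 = 323.

323 laps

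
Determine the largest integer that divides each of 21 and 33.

21 = 3 × 7
33 = 3 × 11
gcd(21, 33) = 3.

3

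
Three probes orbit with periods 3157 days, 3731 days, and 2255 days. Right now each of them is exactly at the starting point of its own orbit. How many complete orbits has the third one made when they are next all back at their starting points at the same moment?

They are all back at their starting positions together after one LCM of the periods.
3157 = 7 × 11 × 41
3731 = 7 × 13 × 41
2255 = 5 × 11 × 41
LCM(3157, 3731, 2255) = 5 × 7 × 11 × 13 × 41 = 205205.
Orbits for period 2255: 205205 / 2255 = 91.

91 orbits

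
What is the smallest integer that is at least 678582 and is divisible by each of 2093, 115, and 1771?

The integer must be a common multiple of 2093, 115, and 1771, so a multiple of their LCM.
2093 = 7 × 13 × 23
115 = 5 × 23
1771 = 7 × 11 × 23
LCM(2093, 115, 1771) = 5 × 7 × 11 × 13 × 23 = 115115.
Smallest multiple of 115115 that is ≥ 678582: ⌈678582/115115⌉ × 115115 = 6 × 115115 = 690690.

690690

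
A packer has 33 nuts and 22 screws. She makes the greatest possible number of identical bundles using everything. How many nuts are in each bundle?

Number of bundles = gcd(33, 22).
33 = 3 × 11
22 = 2 × 11
gcd(33, 22) = 11.
nuts per bundle = 33 / 11 = 3.

3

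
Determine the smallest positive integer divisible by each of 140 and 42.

140 = 2^2 × 5 × 7
42 = 2 × 3 × 7
LCM(140, 42) = 2^2 × 3 × 5 × 7 = 420.

420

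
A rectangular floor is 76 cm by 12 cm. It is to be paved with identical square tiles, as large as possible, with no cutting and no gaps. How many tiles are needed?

Tile side = gcd(76, 12).
76 = 2^2 × 19
12 = 2^2 × 3
gcd(76, 12) = 2^2 = 4.
Tiles: (76/4) × (12/4) = 19 × 3 = 57.

57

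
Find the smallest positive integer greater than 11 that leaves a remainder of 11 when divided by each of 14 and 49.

N − 11 must be a common multiple of 14 and 49.
14 = 2 × 7
49 = 7^2
LCM(14, 49) = 2 × 7^2 = 98.
Smallest N > 11 is LCM + 11 = 98 + 11 = 109.

109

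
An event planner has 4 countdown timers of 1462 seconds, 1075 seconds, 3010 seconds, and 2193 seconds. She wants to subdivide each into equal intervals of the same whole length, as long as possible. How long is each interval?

43 seconds

The interval must divide each timer length; the longest such is the gcd.
1462 = 2 × 17 × 43
1075 = 5^2 × 43
3010 = 2 × 5 × 7 × 43
2193 = 3 × 17 × 43
gcd(1462, 1075, 3010, 2193) = 43.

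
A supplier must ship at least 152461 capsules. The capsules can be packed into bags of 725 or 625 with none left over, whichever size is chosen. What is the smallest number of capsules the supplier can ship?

163125

The number of capsules must be a common multiple of 725 and 625, so a multiple of their LCM.
725 = 5^2 × 29
625 = 5^4
LCM(725, 625) = 5^4 × 29 = 18125.
Smallest multiple of 18125 that is ≥ 152461: ⌈152461/18125⌉ × 18125 = 9 × 18125 = 163125.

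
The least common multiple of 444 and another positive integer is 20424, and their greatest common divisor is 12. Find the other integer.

gcd × lcm = product of the two integers, so the other integer is (12 × 20424) / 444 = 552.

552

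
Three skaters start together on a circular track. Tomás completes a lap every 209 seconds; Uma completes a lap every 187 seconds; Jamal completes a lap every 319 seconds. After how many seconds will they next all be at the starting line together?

They coincide at every common multiple of the periods; the first is the LCM.
209 = 11 × 19
187 = 11 × 17
319 = 11 × 29
LCM(209, 187, 319) = 11 × 17 × 19 × 29 = 103037.

103037 seconds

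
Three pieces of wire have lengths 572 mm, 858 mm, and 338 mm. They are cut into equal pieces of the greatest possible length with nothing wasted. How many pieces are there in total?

Piece length = gcd(572, 858, 338).
572 = 2^2 × 11 × 13
858 = 2 × 3 × 11 × 13
338 = 2 × 13^2
gcd(572, 858, 338) = 2 × 13 = 26.
Total pieces = 572/26 + 858/26 + 338/26 = 22 + 33 + 13 = 68.

68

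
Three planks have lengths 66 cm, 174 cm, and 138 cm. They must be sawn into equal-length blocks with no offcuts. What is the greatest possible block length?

This is the greatest common divisor of 66, 174, and 138.
66 = 2 × 3 × 11
174 = 2 × 3 × 29
138 = 2 × 3 × 23
gcd(66, 174, 138) = 2 × 3 = 6.

6 cm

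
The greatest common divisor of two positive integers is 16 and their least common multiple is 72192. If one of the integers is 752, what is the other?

1536

For two integers, gcd × lcm = product, so the other is (16 × 72192) / 752 = 1155072 / 752 = 1536.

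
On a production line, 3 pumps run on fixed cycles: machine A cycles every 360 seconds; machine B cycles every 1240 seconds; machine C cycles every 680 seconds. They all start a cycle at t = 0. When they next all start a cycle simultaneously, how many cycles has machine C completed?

279 cycles

They are all back at their starting positions together after one LCM of the periods.
360 = 2^3 × 3^2 × 5
1240 = 2^3 × 5 × 31
680 = 2^3 × 5 × 17
LCM(360, 1240, 680) = 2^3 × 3^2 × 5 × 17 × 31 = 189720.
Cycles for period 680: 189720 / 680 = 279.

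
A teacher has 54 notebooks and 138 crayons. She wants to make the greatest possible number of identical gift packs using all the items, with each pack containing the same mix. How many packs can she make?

6 packs

The pack count must divide each quantity, so the greatest is gcd(54, 138).
54 = 2 × 3^3
138 = 2 × 3 × 23
gcd(54, 138) = 2 × 3 = 6.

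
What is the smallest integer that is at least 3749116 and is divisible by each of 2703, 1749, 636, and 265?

The integer must be a common multiple of 2703, 1749, 636, and 265, so a multiple of their LCM.
2703 = 3 × 17 × 53
1749 = 3 × 11 × 53
636 = 2^2 × 3 × 53
265 = 5 × 53
LCM(2703, 1749, 636, 265) = 2^2 × 3 × 5 × 11 × 17 × 53 = 594660.
Smallest multiple of 594660 that is ≥ 3749116: ⌈3749116/594660⌉ × 594660 = 7 × 594660 = 4162620.

4162620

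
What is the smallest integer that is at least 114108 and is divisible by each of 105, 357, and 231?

The integer must be a common multiple of 105, 357, and 231, so a multiple of their LCM.
105 = 3 × 5 × 7
357 = 3 × 7 × 17
231 = 3 × 7 × 11
LCM(105, 357, 231) = 3 × 5 × 7 × 11 × 17 = 19635.
Smallest multiple of 19635 that is ≥ 114108: ⌈114108/19635⌉ × 19635 = 6 × 19635 = 117810.

117810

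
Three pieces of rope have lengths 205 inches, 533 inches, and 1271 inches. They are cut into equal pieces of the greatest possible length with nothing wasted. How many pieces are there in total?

Piece length = gcd(205, 533, 1271).
205 = 5 × 41
533 = 13 × 41
1271 = 31 × 41
gcd(205, 533, 1271) = 41.
Total pieces = 205/41 + 533/41 + 1271/41 = 5 + 13 + 31 = 49.

49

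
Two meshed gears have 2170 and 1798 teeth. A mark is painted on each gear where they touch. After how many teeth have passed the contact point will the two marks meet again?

The first simultaneous occurrence is after LCM of the individual periods.
2170 = 2 × 5 × 7 × 31
1798 = 2 × 29 × 31
LCM(2170, 1798) = 2 × 5 × 7 × 29 × 31 = 62930.

62930 teeth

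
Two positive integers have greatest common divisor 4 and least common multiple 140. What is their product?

560

For any two positive integers, gcd × lcm = product = 4 × 140 = 560.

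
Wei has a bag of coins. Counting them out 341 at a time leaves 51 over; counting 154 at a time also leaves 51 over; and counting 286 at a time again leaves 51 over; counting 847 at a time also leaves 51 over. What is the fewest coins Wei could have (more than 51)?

682733

N − 51 must be a common multiple of 341, 154, 286, and 847.
341 = 11 × 31
154 = 2 × 7 × 11
286 = 2 × 11 × 13
847 = 7 × 11^2
LCM(341, 154, 286, 847) = 2 × 7 × 11^2 × 13 × 31 = 682682.
Smallest N > 51 is LCM + 51 = 682682 + 51 = 682733.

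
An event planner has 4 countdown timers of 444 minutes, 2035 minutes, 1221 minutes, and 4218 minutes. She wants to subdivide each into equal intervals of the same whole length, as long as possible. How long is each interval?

37 minutes

The interval must divide each timer length; the longest such is the gcd.
444 = 2^2 × 3 × 37
2035 = 5 × 11 × 37
1221 = 3 × 11 × 37
4218 = 2 × 3 × 19 × 37
gcd(444, 2035, 1221, 4218) = 37.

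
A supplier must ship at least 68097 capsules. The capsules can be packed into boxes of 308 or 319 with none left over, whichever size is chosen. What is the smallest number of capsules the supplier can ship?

The number of capsules must be a common multiple of 308 and 319, so a multiple of their LCM.
308 = 2^2 × 7 × 11
319 = 11 × 29
LCM(308, 319) = 2^2 × 7 × 11 × 29 = 8932.
Smallest multiple of 8932 that is ≥ 68097: ⌈68097/8932⌉ × 8932 = 8 × 8932 = 71456.

71456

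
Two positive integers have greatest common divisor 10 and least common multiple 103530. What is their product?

For any two positive integers, gcd × lcm = product = 10 × 103530 = 1035300.

1035300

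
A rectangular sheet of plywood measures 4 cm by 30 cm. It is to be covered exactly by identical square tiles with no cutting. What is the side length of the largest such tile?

The tile side must divide both 4 and 30, so the largest is their gcd.
4 = 2^2
30 = 2 × 3 × 5
gcd(4, 30) = 2.

2 cm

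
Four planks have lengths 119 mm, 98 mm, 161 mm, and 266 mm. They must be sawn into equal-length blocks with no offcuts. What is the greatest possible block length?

7 mm

The block length must divide every plank, so the greatest is gcd(119, 98, 161, 266).
119 = 7 × 17
98 = 2 × 7^2
161 = 7 × 23
266 = 2 × 7 × 19
gcd(119, 98, 161, 266) = 7.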